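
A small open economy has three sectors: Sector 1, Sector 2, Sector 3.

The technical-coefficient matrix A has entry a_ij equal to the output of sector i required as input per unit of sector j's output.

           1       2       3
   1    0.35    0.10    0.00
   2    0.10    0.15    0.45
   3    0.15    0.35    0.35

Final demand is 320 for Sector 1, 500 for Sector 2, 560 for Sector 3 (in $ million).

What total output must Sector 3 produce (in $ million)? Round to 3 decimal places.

I − A =
  [   0.65    -0.10     0.00]
  [  -0.10     0.85    -0.45]
  [  -0.15    -0.35     0.65]
Cofactors of I−A, C_ij = (−1)^(i+j)·(minor ij) (rows/columns in the sector order above):
  C_11 = (0.85)(0.65) − (-0.45)(-0.35) = 0.3950
  C_12 = −[(-0.10)(0.65) − (-0.45)(-0.15)] = 0.1325
  C_13 = (-0.10)(-0.35) − (0.85)(-0.15) = 0.1625
  C_21 = −[(-0.10)(0.65) − (0.00)(-0.35)] = 0.0650
  C_22 = (0.65)(0.65) − (0.00)(-0.15) = 0.4225
  C_23 = −[(0.65)(-0.35) − (-0.10)(-0.15)] = 0.2425
  C_31 = (-0.10)(-0.45) − (0.00)(0.85) = 0.0450
  C_32 = −[(0.65)(-0.45) − (0.00)(-0.10)] = 0.2925
  C_33 = (0.65)(0.85) − (-0.10)(-0.10) = 0.5425
det(I−A) = Σ_j (I−A)_1j·C_1j = (0.65)(0.3950) + (-0.10)(0.1325) + (0.00)(0.1625) = 0.2435
adj(I−A) = Cᵀ =
  [ 0.3950   0.0650   0.0450]
  [ 0.1325   0.4225   0.2925]
  [ 0.1625   0.2425   0.5425]
(I − A)⁻¹ = adj(I−A) / det(I−A) ≈
  [   1.6222     0.2669     0.1848]
  [   0.5441     1.7351     1.2012]
  [   0.6674     0.9959     2.2279]
x = (I − A)⁻¹ d = adj(I−A)·d / det(I−A), with det(I−A) = 0.2435:
  x_1 = (0.3950·320 + 0.0650·500 + 0.0450·560) / 0.2435 = 184.10 / 0.2435 ≈ 756.057
  x_2 = (0.1325·320 + 0.4225·500 + 0.2925·560) / 0.2435 = 417.45 / 0.2435 ≈ 1714.374
  x_3 = (0.1625·320 + 0.2425·500 + 0.5425·560) / 0.2435 = 477.05 / 0.2435 ≈ 1959.138

x_3 = 1959.138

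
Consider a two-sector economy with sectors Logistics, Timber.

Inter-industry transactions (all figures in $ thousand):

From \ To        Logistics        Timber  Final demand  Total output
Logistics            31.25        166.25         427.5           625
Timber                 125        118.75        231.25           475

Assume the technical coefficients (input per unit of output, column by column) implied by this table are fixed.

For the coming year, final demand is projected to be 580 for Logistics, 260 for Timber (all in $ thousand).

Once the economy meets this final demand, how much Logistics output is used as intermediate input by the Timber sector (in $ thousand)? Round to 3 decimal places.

z_12 = 197.743

Technical coefficients a_ij = z_ij / X_j:
  a_11 = 31.25/625 = 0.05, a_21 = 125/625 = 0.20
  a_12 = 166.25/475 = 0.35, a_22 = 118.75/475 = 0.25
I − A =
  [   0.95    -0.35]
  [  -0.20     0.75]
det(I−A) = (0.95)(0.75) − (-0.35)(-0.20) = 0.6425
adj(I−A) = [[0.75, 0.35], [0.20, 0.95]]
(I − A)⁻¹ = adj(I−A) / det(I−A) ≈
  [   1.1673     0.5447]
  [   0.3113     1.4786]
First solve x = (I − A)⁻¹ d = adj(I−A)·d / det(I−A); in particular x_2 = (0.20·580 + 0.95·260) / 0.6425 = 363.00 / 0.6425 ≈ 564.98054.
Intermediate flow from 1 to 2: z_12 = a_12 · x_2 = 0.35 × 363.00 / 0.6425 = 127.05 / 0.6425 ≈ 197.743.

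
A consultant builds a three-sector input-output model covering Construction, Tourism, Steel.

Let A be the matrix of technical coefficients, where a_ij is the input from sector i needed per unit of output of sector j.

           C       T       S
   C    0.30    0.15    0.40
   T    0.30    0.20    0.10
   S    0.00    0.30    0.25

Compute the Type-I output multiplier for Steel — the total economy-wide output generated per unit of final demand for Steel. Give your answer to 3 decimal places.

m_S = 3.159

I − A =
  [   0.70    -0.15    -0.40]
  [  -0.30     0.80    -0.10]
  [   0.00    -0.30     0.75]
Cofactors of I−A, C_ij = (−1)^(i+j)·(minor ij) (rows/columns in the sector order above):
  C_11 = (0.80)(0.75) − (-0.10)(-0.30) = 0.5700
  C_12 = −[(-0.30)(0.75) − (-0.10)(0.00)] = 0.2250
  C_13 = (-0.30)(-0.30) − (0.80)(0.00) = 0.0900
  C_21 = −[(-0.15)(0.75) − (-0.40)(-0.30)] = 0.2325
  C_22 = (0.70)(0.75) − (-0.40)(0.00) = 0.5250
  C_23 = −[(0.70)(-0.30) − (-0.15)(0.00)] = 0.2100
  C_31 = (-0.15)(-0.10) − (-0.40)(0.80) = 0.3350
  C_32 = −[(0.70)(-0.10) − (-0.40)(-0.30)] = 0.1900
  C_33 = (0.70)(0.80) − (-0.15)(-0.30) = 0.5150
det(I−A) = Σ_j (I−A)_1j·C_1j = (0.70)(0.5700) + (-0.15)(0.2250) + (-0.40)(0.0900) = 0.32925
adj(I−A) = Cᵀ =
  [ 0.5700   0.2325   0.3350]
  [ 0.2250   0.5250   0.1900]
  [ 0.0900   0.2100   0.5150]
(I − A)⁻¹ = adj(I−A) / det(I−A) ≈
  [   1.7312     0.7062     1.0175]
  [   0.6834     1.5945     0.5771]
  [   0.2733     0.6378     1.5642]
The output multiplier for sector j is the column-j sum of the Leontief inverse (I − A)⁻¹ = adj(I−A) / det(I−A).
Column S of adj(I−A): (0.3350, 0.1900, 0.5150); det(I−A) = 0.32925.
m_S = (0.3350 + 0.1900 + 0.5150) / 0.32925 = 1.04 / 0.32925 ≈ 3.159.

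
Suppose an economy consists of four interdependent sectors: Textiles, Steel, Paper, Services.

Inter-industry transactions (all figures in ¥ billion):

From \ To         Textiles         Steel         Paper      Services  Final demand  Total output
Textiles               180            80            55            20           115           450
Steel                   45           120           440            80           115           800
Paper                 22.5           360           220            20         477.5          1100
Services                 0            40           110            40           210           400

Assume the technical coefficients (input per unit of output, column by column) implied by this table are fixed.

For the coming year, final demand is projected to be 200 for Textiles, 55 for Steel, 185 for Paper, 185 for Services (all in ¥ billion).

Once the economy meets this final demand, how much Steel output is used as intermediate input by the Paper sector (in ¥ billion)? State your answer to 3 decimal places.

z_23 = 209.237

Technical coefficients a_ij = z_ij / X_j:
  a_11 = 180/450 = 0.40, a_21 = 45/450 = 0.10, a_31 = 22.5/450 = 0.05, a_41 = 0/450 = 0.00
  a_12 = 80/800 = 0.10, a_22 = 120/800 = 0.15, a_32 = 360/800 = 0.45, a_42 = 40/800 = 0.05
  a_13 = 55/1100 = 0.05, a_23 = 440/1100 = 0.40, a_33 = 220/1100 = 0.20, a_43 = 110/1100 = 0.10
  a_14 = 20/400 = 0.05, a_24 = 80/400 = 0.20, a_34 = 20/400 = 0.05, a_44 = 40/400 = 0.10
I − A =
  [   0.60    -0.10    -0.05    -0.05]
  [  -0.10     0.85    -0.40    -0.20]
  [  -0.05    -0.45     0.80    -0.05]
  [   0.00    -0.05    -0.10     0.90]
Compute the cofactors C_ij = (−1)^(i+j)·(3×3 minor ij) of I−A; the adjugate is their transpose:
adj(I−A) = Cᵀ =
  [ 0.427750   0.096125   0.081000   0.049625]
  [ 0.090500   0.426500   0.233000   0.112750]
  [ 0.078500   0.249125   0.443750   0.084375]
  [ 0.013750   0.051375   0.062250   0.285625]
det(I−A) = Σ_j (I−A)_1j·C_1j = (0.60)(0.427750) + (-0.10)(0.090500) + (-0.05)(0.078500) + (-0.05)(0.013750) = 0.2429875
(I − A)⁻¹ = adj(I−A) / det(I−A) ≈
  [   1.7604     0.3956     0.3334     0.2042]
  [   0.3724     1.7552     0.9589     0.4640]
  [   0.3231     1.0253     1.8262     0.3472]
  [   0.0566     0.2114     0.2562     1.1755]
First solve x = (I − A)⁻¹ d = adj(I−A)·d / det(I−A); in particular x_3 = (0.078500·200 + 0.249125·55 + 0.443750·185 + 0.084375·185) / 0.2429875 = 127.105 / 0.2429875 ≈ 523.09275.
Intermediate flow from 2 to 3: z_23 = a_23 · x_3 = 0.40 × 127.105 / 0.2429875 = 50.842 / 0.2429875 ≈ 209.237.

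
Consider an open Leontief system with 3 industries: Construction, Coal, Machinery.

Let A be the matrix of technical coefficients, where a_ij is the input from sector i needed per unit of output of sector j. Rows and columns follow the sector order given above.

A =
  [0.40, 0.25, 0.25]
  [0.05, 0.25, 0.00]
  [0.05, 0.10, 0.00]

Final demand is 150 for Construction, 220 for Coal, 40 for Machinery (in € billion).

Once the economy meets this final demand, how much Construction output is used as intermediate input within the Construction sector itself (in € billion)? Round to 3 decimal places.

z_11 = 169.136

I − A =
  [   0.60    -0.25    -0.25]
  [  -0.05     0.75     0.00]
  [  -0.05    -0.10     1.00]
Cofactors of I−A, C_ij = (−1)^(i+j)·(minor ij) (rows/columns in the sector order above):
  C_11 = (0.75)(1.00) − (0.00)(-0.10) = 0.7500
  C_12 = −[(-0.05)(1.00) − (0.00)(-0.05)] = 0.0500
  C_13 = (-0.05)(-0.10) − (0.75)(-0.05) = 0.0425
  C_21 = −[(-0.25)(1.00) − (-0.25)(-0.10)] = 0.2750
  C_22 = (0.60)(1.00) − (-0.25)(-0.05) = 0.5875
  C_23 = −[(0.60)(-0.10) − (-0.25)(-0.05)] = 0.0725
  C_31 = (-0.25)(0.00) − (-0.25)(0.75) = 0.1875
  C_32 = −[(0.60)(0.00) − (-0.25)(-0.05)] = 0.0125
  C_33 = (0.60)(0.75) − (-0.25)(-0.05) = 0.4375
det(I−A) = Σ_j (I−A)_1j·C_1j = (0.60)(0.7500) + (-0.25)(0.0500) + (-0.25)(0.0425) = 0.426875
adj(I−A) = Cᵀ =
  [ 0.7500   0.2750   0.1875]
  [ 0.0500   0.5875   0.0125]
  [ 0.0425   0.0725   0.4375]
(I − A)⁻¹ = adj(I−A) / det(I−A) ≈
  [   1.7570     0.6442     0.4392]
  [   0.1171     1.3763     0.0293]
  [   0.0996     0.1698     1.0249]
First solve x = (I − A)⁻¹ d = adj(I−A)·d / det(I−A); in particular x_1 = (0.7500·150 + 0.2750·220 + 0.1875·40) / 0.426875 = 180.50 / 0.426875 ≈ 422.84041.
Intermediate flow from 1 to 1: z_11 = a_11 · x_1 = 0.40 × 180.50 / 0.426875 = 72.20 / 0.426875 ≈ 169.136.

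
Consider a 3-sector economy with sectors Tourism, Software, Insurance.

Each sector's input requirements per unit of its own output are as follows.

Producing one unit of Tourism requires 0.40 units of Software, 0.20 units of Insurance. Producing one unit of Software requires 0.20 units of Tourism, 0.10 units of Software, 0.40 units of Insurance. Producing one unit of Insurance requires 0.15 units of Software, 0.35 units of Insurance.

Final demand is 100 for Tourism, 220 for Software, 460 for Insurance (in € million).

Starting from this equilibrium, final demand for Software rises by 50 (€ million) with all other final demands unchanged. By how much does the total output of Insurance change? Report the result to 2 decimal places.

Δx_I = 47.11

I − A =
  [   1.00    -0.20     0.00]
  [  -0.40     0.90    -0.15]
  [  -0.20    -0.40     0.65]
Cofactors of I−A, C_ij = (−1)^(i+j)·(minor ij) (rows/columns in the sector order above):
  C_11 = (0.90)(0.65) − (-0.15)(-0.40) = 0.5250
  C_12 = −[(-0.40)(0.65) − (-0.15)(-0.20)] = 0.2900
  C_13 = (-0.40)(-0.40) − (0.90)(-0.20) = 0.3400
  C_21 = −[(-0.20)(0.65) − (0.00)(-0.40)] = 0.1300
  C_22 = (1.00)(0.65) − (0.00)(-0.20) = 0.6500
  C_23 = −[(1.00)(-0.40) − (-0.20)(-0.20)] = 0.4400
  C_31 = (-0.20)(-0.15) − (0.00)(0.90) = 0.0300
  C_32 = −[(1.00)(-0.15) − (0.00)(-0.40)] = 0.1500
  C_33 = (1.00)(0.90) − (-0.20)(-0.40) = 0.8200
det(I−A) = Σ_j (I−A)_1j·C_1j = (1.00)(0.5250) + (-0.20)(0.2900) + (0.00)(0.3400) = 0.4670
adj(I−A) = Cᵀ =
  [ 0.5250   0.1300   0.0300]
  [ 0.2900   0.6500   0.1500]
  [ 0.3400   0.4400   0.8200]
(I − A)⁻¹ = adj(I−A) / det(I−A) ≈
  [   1.1242     0.2784     0.0642]
  [   0.6210     1.3919     0.3212]
  [   0.7281     0.9422     1.7559]
Δx = (I − A)⁻¹ Δd with Δd having +50 in the Software component and 0 elsewhere.
So Δx_I = L_IS · (+50), where L_IS = adj(I−A)_IS / det(I−A) = 0.4400 / 0.4670.
Δx_I = 0.4400 × (+50) / 0.4670 = 22.00 / 0.4670 ≈ 47.11.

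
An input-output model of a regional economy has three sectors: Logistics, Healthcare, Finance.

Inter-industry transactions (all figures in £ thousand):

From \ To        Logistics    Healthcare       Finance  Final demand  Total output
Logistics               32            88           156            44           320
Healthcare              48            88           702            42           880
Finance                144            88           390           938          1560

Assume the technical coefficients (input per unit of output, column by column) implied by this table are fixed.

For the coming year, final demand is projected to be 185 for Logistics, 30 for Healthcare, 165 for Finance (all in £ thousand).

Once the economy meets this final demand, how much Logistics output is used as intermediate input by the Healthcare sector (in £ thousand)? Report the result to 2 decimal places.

Technical coefficients a_ij = z_ij / X_j:
  a_11 = 32/320 = 0.10, a_21 = 48/320 = 0.15, a_31 = 144/320 = 0.45
  a_12 = 88/880 = 0.10, a_22 = 88/880 = 0.10, a_32 = 88/880 = 0.10
  a_13 = 156/1560 = 0.10, a_23 = 702/1560 = 0.45, a_33 = 390/1560 = 0.25
I − A =
  [   0.90    -0.10    -0.10]
  [  -0.15     0.90    -0.45]
  [  -0.45    -0.10     0.75]
Cofactors of I−A, C_ij = (−1)^(i+j)·(minor ij) (rows/columns in the sector order above):
  C_11 = (0.90)(0.75) − (-0.45)(-0.10) = 0.6300
  C_12 = −[(-0.15)(0.75) − (-0.45)(-0.45)] = 0.3150
  C_13 = (-0.15)(-0.10) − (0.90)(-0.45) = 0.4200
  C_21 = −[(-0.10)(0.75) − (-0.10)(-0.10)] = 0.0850
  C_22 = (0.90)(0.75) − (-0.10)(-0.45) = 0.6300
  C_23 = −[(0.90)(-0.10) − (-0.10)(-0.45)] = 0.1350
  C_31 = (-0.10)(-0.45) − (-0.10)(0.90) = 0.1350
  C_32 = −[(0.90)(-0.45) − (-0.10)(-0.15)] = 0.4200
  C_33 = (0.90)(0.90) − (-0.10)(-0.15) = 0.7950
det(I−A) = Σ_j (I−A)_1j·C_1j = (0.90)(0.6300) + (-0.10)(0.3150) + (-0.10)(0.4200) = 0.4935
adj(I−A) = Cᵀ =
  [ 0.6300   0.0850   0.1350]
  [ 0.3150   0.6300   0.4200]
  [ 0.4200   0.1350   0.7950]
(I − A)⁻¹ = adj(I−A) / det(I−A) ≈
  [   1.2766     0.1722     0.2736]
  [   0.6383     1.2766     0.8511]
  [   0.8511     0.2736     1.6109]
First solve x = (I − A)⁻¹ d = adj(I−A)·d / det(I−A); in particular x_2 = (0.3150·185 + 0.6300·30 + 0.4200·165) / 0.4935 = 146.475 / 0.4935 ≈ 296.8085.
Intermediate flow from 1 to 2: z_12 = a_12 · x_2 = 0.10 × 146.475 / 0.4935 = 14.6475 / 0.4935 ≈ 29.68.

z_12 = 29.68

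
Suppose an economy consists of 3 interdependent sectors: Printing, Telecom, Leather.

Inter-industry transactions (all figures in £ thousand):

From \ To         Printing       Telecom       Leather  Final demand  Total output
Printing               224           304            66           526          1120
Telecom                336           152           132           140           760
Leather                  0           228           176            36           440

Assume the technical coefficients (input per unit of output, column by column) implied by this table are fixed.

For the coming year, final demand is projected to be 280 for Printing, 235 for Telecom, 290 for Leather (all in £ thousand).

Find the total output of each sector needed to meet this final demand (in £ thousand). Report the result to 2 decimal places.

x_1 = 1085.10, x_2 = 1085.43, x_3 = 1026.05

Technical coefficients a_ij = z_ij / X_j:
  a_11 = 224/1120 = 0.20, a_21 = 336/1120 = 0.30, a_31 = 0/1120 = 0.00
  a_12 = 304/760 = 0.40, a_22 = 152/760 = 0.20, a_32 = 228/760 = 0.30
  a_13 = 66/440 = 0.15, a_23 = 132/440 = 0.30, a_33 = 176/440 = 0.40
I − A =
  [   0.80    -0.40    -0.15]
  [  -0.30     0.80    -0.30]
  [   0.00    -0.30     0.60]
Cofactors of I−A, C_ij = (−1)^(i+j)·(minor ij) (rows/columns in the sector order above):
  C_11 = (0.80)(0.60) − (-0.30)(-0.30) = 0.3900
  C_12 = −[(-0.30)(0.60) − (-0.30)(0.00)] = 0.1800
  C_13 = (-0.30)(-0.30) − (0.80)(0.00) = 0.0900
  C_21 = −[(-0.40)(0.60) − (-0.15)(-0.30)] = 0.2850
  C_22 = (0.80)(0.60) − (-0.15)(0.00) = 0.4800
  C_23 = −[(0.80)(-0.30) − (-0.40)(0.00)] = 0.2400
  C_31 = (-0.40)(-0.30) − (-0.15)(0.80) = 0.2400
  C_32 = −[(0.80)(-0.30) − (-0.15)(-0.30)] = 0.2850
  C_33 = (0.80)(0.80) − (-0.40)(-0.30) = 0.5200
det(I−A) = Σ_j (I−A)_1j·C_1j = (0.80)(0.3900) + (-0.40)(0.1800) + (-0.15)(0.0900) = 0.2265
adj(I−A) = Cᵀ =
  [ 0.3900   0.2850   0.2400]
  [ 0.1800   0.4800   0.2850]
  [ 0.0900   0.2400   0.5200]
(I − A)⁻¹ = adj(I−A) / det(I−A) ≈
  [   1.7219     1.2583     1.0596]
  [   0.7947     2.1192     1.2583]
  [   0.3974     1.0596     2.2958]
x = (I − A)⁻¹ d = adj(I−A)·d / det(I−A), with det(I−A) = 0.2265:
  x_1 = (0.3900·280 + 0.2850·235 + 0.2400·290) / 0.2265 = 245.775 / 0.2265 ≈ 1085.10
  x_2 = (0.1800·280 + 0.4800·235 + 0.2850·290) / 0.2265 = 245.85 / 0.2265 ≈ 1085.43
  x_3 = (0.0900·280 + 0.2400·235 + 0.5200·290) / 0.2265 = 232.40 / 0.2265 ≈ 1026.05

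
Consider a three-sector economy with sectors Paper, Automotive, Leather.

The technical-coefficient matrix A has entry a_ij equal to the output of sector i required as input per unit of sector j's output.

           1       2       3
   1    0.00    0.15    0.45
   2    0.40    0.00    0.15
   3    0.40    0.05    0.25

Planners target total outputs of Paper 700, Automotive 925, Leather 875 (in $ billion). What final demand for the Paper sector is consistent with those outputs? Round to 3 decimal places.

d_1 = 167.500

I − A =
  [   1.00    -0.15    -0.45]
  [  -0.40     1.00    -0.15]
  [  -0.40    -0.05     0.75]
d = (I − A) x:
  d_1 = (+1.00)·700 + (-0.15)·925 + (-0.45)·875 = 167.500
  d_2 = (-0.40)·700 + (+1.00)·925 + (-0.15)·875 = 513.750
  d_3 = (-0.40)·700 + (-0.05)·925 + (+0.75)·875 = 330.000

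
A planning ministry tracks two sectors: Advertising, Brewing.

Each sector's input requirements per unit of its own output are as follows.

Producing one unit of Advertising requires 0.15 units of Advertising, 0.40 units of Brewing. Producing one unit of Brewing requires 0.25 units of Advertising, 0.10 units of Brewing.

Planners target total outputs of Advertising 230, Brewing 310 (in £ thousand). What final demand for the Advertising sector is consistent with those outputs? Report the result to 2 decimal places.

I − A =
  [   0.85    -0.25]
  [  -0.40     0.90]
d = (I − A) x:
  d_A = (+0.85)·230 + (-0.25)·310 = 118.00
  d_B = (-0.40)·230 + (+0.90)·310 = 187.00

d_A = 118.00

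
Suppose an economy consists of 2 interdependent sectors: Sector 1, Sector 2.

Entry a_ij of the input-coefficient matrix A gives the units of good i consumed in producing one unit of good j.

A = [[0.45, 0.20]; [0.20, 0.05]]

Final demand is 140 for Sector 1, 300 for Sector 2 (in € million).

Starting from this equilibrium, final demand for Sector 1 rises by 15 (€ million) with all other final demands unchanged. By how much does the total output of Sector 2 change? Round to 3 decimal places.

Δx_2 = 6.218

I − A =
  [   0.55    -0.20]
  [  -0.20     0.95]
det(I−A) = (0.55)(0.95) − (-0.20)(-0.20) = 0.4825
adj(I−A) = [[0.95, 0.20], [0.20, 0.55]]
(I − A)⁻¹ = adj(I−A) / det(I−A) ≈
  [   1.9689     0.4145]
  [   0.4145     1.1399]
Δx = (I − A)⁻¹ Δd with Δd having +15 in the Sector 1 component and 0 elsewhere.
So Δx_2 = L_21 · (+15), where L_21 = adj(I−A)_21 / det(I−A) = 0.20 / 0.4825.
Δx_2 = 0.20 × (+15) / 0.4825 = 3.00 / 0.4825 ≈ 6.218.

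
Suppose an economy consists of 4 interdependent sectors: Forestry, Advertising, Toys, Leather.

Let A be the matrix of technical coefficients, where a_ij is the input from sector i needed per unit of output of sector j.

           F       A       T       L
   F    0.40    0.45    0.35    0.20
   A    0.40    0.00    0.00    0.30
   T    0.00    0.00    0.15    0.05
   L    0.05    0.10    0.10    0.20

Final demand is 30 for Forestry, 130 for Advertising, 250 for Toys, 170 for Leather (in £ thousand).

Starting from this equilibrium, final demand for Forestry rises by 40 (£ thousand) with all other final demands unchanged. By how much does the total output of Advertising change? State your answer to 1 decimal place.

I − A =
  [   0.60    -0.45    -0.35    -0.20]
  [  -0.40     1.00     0.00    -0.30]
  [   0.00     0.00     0.85    -0.05]
  [  -0.05    -0.10    -0.10     0.80]
Compute the cofactors C_ij = (−1)^(i+j)·(3×3 minor ij) of I−A; the adjugate is their transpose:
adj(I−A) = Cᵀ =
  [ 0.649500   0.322500   0.303000   0.302250]
  [ 0.282750   0.395625   0.143250   0.228000]
  [ 0.004500   0.004125   0.293250   0.021000]
  [ 0.076500   0.070125   0.073500   0.357000]
det(I−A) = Σ_j (I−A)_1j·C_1j = (0.60)(0.649500) + (-0.45)(0.282750) + (-0.35)(0.004500) + (-0.20)(0.076500) = 0.2455875
(I − A)⁻¹ = adj(I−A) / det(I−A) ≈
  [   2.6447     1.3132     1.2338     1.2307]
  [   1.1513     1.6109     0.5833     0.9284]
  [   0.0183     0.0168     1.1941     0.0855]
  [   0.3115     0.2855     0.2993     1.4537]
Δx = (I − A)⁻¹ Δd with Δd having +40 in the Forestry component and 0 elsewhere.
So Δx_A = L_AF · (+40), where L_AF = adj(I−A)_AF / det(I−A) = 0.282750 / 0.2455875.
Δx_A = 0.282750 × (+40) / 0.2455875 = 11.31 / 0.2455875 ≈ 46.1.

Δx_A = 46.1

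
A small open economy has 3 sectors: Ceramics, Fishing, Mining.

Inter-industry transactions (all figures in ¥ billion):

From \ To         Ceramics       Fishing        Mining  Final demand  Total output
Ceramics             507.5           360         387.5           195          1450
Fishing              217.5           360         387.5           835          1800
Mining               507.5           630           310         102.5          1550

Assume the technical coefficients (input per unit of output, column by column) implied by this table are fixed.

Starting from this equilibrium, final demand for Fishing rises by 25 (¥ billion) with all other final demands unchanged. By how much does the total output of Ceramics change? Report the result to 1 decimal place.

Δx_C = 26.4

Technical coefficients a_ij = z_ij / X_j:
  a_CC = 507.5/1450 = 0.35, a_FC = 217.5/1450 = 0.15, a_MC = 507.5/1450 = 0.35
  a_CF = 360/1800 = 0.20, a_FF = 360/1800 = 0.20, a_MF = 630/1800 = 0.35
  a_CM = 387.5/1550 = 0.25, a_FM = 387.5/1550 = 0.25, a_MM = 310/1550 = 0.20
I − A =
  [   0.65    -0.20    -0.25]
  [  -0.15     0.80    -0.25]
  [  -0.35    -0.35     0.80]
Cofactors of I−A, C_ij = (−1)^(i+j)·(minor ij) (rows/columns in the sector order above):
  C_11 = (0.80)(0.80) − (-0.25)(-0.35) = 0.5525
  C_12 = −[(-0.15)(0.80) − (-0.25)(-0.35)] = 0.2075
  C_13 = (-0.15)(-0.35) − (0.80)(-0.35) = 0.3325
  C_21 = −[(-0.20)(0.80) − (-0.25)(-0.35)] = 0.2475
  C_22 = (0.65)(0.80) − (-0.25)(-0.35) = 0.4325
  C_23 = −[(0.65)(-0.35) − (-0.20)(-0.35)] = 0.2975
  C_31 = (-0.20)(-0.25) − (-0.25)(0.80) = 0.2500
  C_32 = −[(0.65)(-0.25) − (-0.25)(-0.15)] = 0.2000
  C_33 = (0.65)(0.80) − (-0.20)(-0.15) = 0.4900
det(I−A) = Σ_j (I−A)_1j·C_1j = (0.65)(0.5525) + (-0.20)(0.2075) + (-0.25)(0.3325) = 0.2345
adj(I−A) = Cᵀ =
  [ 0.5525   0.2475   0.2500]
  [ 0.2075   0.4325   0.2000]
  [ 0.3325   0.2975   0.4900]
(I − A)⁻¹ = adj(I−A) / det(I−A) ≈
  [   2.3561     1.0554     1.0661]
  [   0.8849     1.8443     0.8529]
  [   1.4179     1.2687     2.0896]
Δx = (I − A)⁻¹ Δd with Δd having +25 in the Fishing component and 0 elsewhere.
So Δx_C = L_CF · (+25), where L_CF = adj(I−A)_CF / det(I−A) = 0.2475 / 0.2345.
Δx_C = 0.2475 × (+25) / 0.2345 = 6.1875 / 0.2345 ≈ 26.4.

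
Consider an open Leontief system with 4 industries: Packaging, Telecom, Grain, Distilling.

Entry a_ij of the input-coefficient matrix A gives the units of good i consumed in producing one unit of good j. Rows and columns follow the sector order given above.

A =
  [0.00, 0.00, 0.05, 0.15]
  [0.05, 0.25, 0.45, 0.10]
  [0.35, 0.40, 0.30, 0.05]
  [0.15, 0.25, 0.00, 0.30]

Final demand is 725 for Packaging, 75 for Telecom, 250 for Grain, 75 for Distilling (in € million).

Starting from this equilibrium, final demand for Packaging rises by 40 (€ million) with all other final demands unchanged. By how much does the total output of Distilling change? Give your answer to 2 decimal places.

I − A =
  [   1.00     0.00    -0.05    -0.15]
  [  -0.05     0.75    -0.45    -0.10]
  [  -0.35    -0.40     0.70    -0.05]
  [  -0.15    -0.25     0.00     0.70]
Compute the cofactors C_ij = (−1)^(i+j)·(3×3 minor ij) of I−A; the adjugate is their transpose:
adj(I−A) = Cᵀ =
  [ 0.218375   0.040875   0.041875   0.055625]
  [ 0.148625   0.461625   0.307375   0.119750]
  [ 0.201250   0.296625   0.481250   0.119875]
  [ 0.099875   0.173625   0.118750   0.330875]
det(I−A) = Σ_j (I−A)_1j·C_1j = (1.00)(0.218375) + (0.00)(0.148625) + (-0.05)(0.201250) + (-0.15)(0.099875) = 0.19333125
(I − A)⁻¹ = adj(I−A) / det(I−A) ≈
  [   1.1295     0.2114     0.2166     0.2877]
  [   0.7688     2.3877     1.5899     0.6194]
  [   1.0410     1.5343     2.4893     0.6200]
  [   0.5166     0.8981     0.6142     1.7114]
Δx = (I − A)⁻¹ Δd with Δd having +40 in the Packaging component and 0 elsewhere.
So Δx_4 = L_41 · (+40), where L_41 = adj(I−A)_41 / det(I−A) = 0.099875 / 0.19333125.
Δx_4 = 0.099875 × (+40) / 0.19333125 = 3.995 / 0.19333125 ≈ 20.66.

Δx_4 = 20.66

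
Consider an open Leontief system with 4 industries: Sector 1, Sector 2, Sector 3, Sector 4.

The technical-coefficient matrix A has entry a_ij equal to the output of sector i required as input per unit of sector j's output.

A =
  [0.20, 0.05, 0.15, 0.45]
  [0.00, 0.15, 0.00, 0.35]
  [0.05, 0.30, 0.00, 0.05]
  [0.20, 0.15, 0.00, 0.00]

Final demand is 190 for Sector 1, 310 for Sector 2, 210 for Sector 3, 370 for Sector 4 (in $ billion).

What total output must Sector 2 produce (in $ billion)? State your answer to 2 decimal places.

I − A =
  [   0.80    -0.05    -0.15    -0.45]
  [   0.00     0.85     0.00    -0.35]
  [  -0.05    -0.30     1.00    -0.05]
  [  -0.20    -0.15     0.00     1.00]
Compute the cofactors C_ij = (−1)^(i+j)·(3×3 minor ij) of I−A; the adjugate is their transpose:
adj(I−A) = Cᵀ =
  [ 0.797500   0.163625   0.119625   0.422125]
  [ 0.070000   0.701000   0.010500   0.277375]
  [ 0.069375   0.225375   0.558000   0.138000]
  [ 0.170000   0.137875   0.025500   0.673625]
det(I−A) = Σ_j (I−A)_1j·C_1j = (0.80)(0.797500) + (-0.05)(0.070000) + (-0.15)(0.069375) + (-0.45)(0.170000) = 0.54759375
(I − A)⁻¹ = adj(I−A) / det(I−A) ≈
  [   1.4564     0.2988     0.2185     0.7709]
  [   0.1278     1.2801     0.0192     0.5065]
  [   0.1267     0.4116     1.0190     0.2520]
  [   0.3104     0.2518     0.0466     1.2302]
x = (I − A)⁻¹ d = adj(I−A)·d / det(I−A), with det(I−A) = 0.54759375:
  x_1 = (0.797500·190 + 0.163625·310 + 0.119625·210 + 0.422125·370) / 0.54759375 = 383.55625 / 0.54759375 ≈ 700.44
  x_2 = (0.070000·190 + 0.701000·310 + 0.010500·210 + 0.277375·370) / 0.54759375 = 335.44375 / 0.54759375 ≈ 612.58
  x_3 = (0.069375·190 + 0.225375·310 + 0.558000·210 + 0.138000·370) / 0.54759375 = 251.2875 / 0.54759375 ≈ 458.89
  x_4 = (0.170000·190 + 0.137875·310 + 0.025500·210 + 0.673625·370) / 0.54759375 = 329.6375 / 0.54759375 ≈ 601.97

x_2 = 612.58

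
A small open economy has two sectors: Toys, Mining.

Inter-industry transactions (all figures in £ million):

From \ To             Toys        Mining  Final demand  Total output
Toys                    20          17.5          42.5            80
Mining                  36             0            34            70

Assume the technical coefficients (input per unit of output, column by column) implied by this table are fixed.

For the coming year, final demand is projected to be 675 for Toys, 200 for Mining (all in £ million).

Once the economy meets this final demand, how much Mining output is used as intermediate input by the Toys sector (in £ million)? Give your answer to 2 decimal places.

z_MT = 511.76

Technical coefficients a_ij = z_ij / X_j:
  a_TT = 20/80 = 0.25, a_MT = 36/80 = 0.45
  a_TM = 17.5/70 = 0.25, a_MM = 0/70 = 0.00
I − A =
  [   0.75    -0.25]
  [  -0.45     1.00]
det(I−A) = (0.75)(1.00) − (-0.25)(-0.45) = 0.6375
adj(I−A) = [[1.00, 0.25], [0.45, 0.75]]
(I − A)⁻¹ = adj(I−A) / det(I−A) ≈
  [   1.5686     0.3922]
  [   0.7059     1.1765]
First solve x = (I − A)⁻¹ d = adj(I−A)·d / det(I−A); in particular x_T = (1.00·675 + 0.25·200) / 0.6375 = 725.00 / 0.6375 ≈ 1137.2549.
Intermediate flow from M to T: z_MT = a_MT · x_T = 0.45 × 725.00 / 0.6375 = 326.25 / 0.6375 ≈ 511.76.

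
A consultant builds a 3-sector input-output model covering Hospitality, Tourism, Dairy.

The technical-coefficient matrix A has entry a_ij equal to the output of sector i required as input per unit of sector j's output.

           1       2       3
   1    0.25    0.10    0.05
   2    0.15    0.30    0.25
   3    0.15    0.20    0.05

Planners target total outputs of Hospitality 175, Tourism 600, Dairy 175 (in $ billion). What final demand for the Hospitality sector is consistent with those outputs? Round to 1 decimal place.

I − A =
  [   0.75    -0.10    -0.05]
  [  -0.15     0.70    -0.25]
  [  -0.15    -0.20     0.95]
d = (I − A) x:
  d_1 = (+0.75)·175 + (-0.10)·600 + (-0.05)·175 = 62.5
  d_2 = (-0.15)·175 + (+0.70)·600 + (-0.25)·175 = 350.0
  d_3 = (-0.15)·175 + (-0.20)·600 + (+0.95)·175 = 20.0

d_1 = 62.5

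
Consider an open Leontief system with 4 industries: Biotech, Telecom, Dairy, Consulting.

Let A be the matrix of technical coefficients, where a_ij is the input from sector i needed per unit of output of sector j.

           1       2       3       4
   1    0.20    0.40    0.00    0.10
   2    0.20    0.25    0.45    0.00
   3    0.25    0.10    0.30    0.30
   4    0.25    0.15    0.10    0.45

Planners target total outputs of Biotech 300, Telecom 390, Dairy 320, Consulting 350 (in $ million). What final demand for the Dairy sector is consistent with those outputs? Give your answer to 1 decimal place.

I − A =
  [   0.80    -0.40     0.00    -0.10]
  [  -0.20     0.75    -0.45     0.00]
  [  -0.25    -0.10     0.70    -0.30]
  [  -0.25    -0.15    -0.10     0.55]
d = (I − A) x:
  d_1 = (+0.80)·300 + (-0.40)·390 + (+0.00)·320 + (-0.10)·350 = 49.0
  d_2 = (-0.20)·300 + (+0.75)·390 + (-0.45)·320 + (+0.00)·350 = 88.5
  d_3 = (-0.25)·300 + (-0.10)·390 + (+0.70)·320 + (-0.30)·350 = 5.0
  d_4 = (-0.25)·300 + (-0.15)·390 + (-0.10)·320 + (+0.55)·350 = 27.0

d_3 = 5.0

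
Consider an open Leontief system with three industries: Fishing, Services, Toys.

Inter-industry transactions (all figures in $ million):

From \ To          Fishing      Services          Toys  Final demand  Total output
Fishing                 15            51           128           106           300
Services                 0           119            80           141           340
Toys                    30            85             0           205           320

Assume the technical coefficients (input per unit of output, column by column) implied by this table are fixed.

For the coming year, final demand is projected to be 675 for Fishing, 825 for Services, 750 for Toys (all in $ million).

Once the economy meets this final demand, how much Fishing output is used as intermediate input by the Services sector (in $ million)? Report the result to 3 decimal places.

z_FS = 268.488

Technical coefficients a_ij = z_ij / X_j:
  a_FF = 15/300 = 0.05, a_SF = 0/300 = 0.00, a_TF = 30/300 = 0.10
  a_FS = 51/340 = 0.15, a_SS = 119/340 = 0.35, a_TS = 85/340 = 0.25
  a_FT = 128/320 = 0.40, a_ST = 80/320 = 0.25, a_TT = 0/320 = 0.00
I − A =
  [   0.95    -0.15    -0.40]
  [   0.00     0.65    -0.25]
  [  -0.10    -0.25     1.00]
Cofactors of I−A, C_ij = (−1)^(i+j)·(minor ij) (rows/columns in the sector order above):
  C_11 = (0.65)(1.00) − (-0.25)(-0.25) = 0.5875
  C_12 = −[(0.00)(1.00) − (-0.25)(-0.10)] = 0.0250
  C_13 = (0.00)(-0.25) − (0.65)(-0.10) = 0.0650
  C_21 = −[(-0.15)(1.00) − (-0.40)(-0.25)] = 0.2500
  C_22 = (0.95)(1.00) − (-0.40)(-0.10) = 0.9100
  C_23 = −[(0.95)(-0.25) − (-0.15)(-0.10)] = 0.2525
  C_31 = (-0.15)(-0.25) − (-0.40)(0.65) = 0.2975
  C_32 = −[(0.95)(-0.25) − (-0.40)(0.00)] = 0.2375
  C_33 = (0.95)(0.65) − (-0.15)(0.00) = 0.6175
det(I−A) = Σ_j (I−A)_1j·C_1j = (0.95)(0.5875) + (-0.15)(0.0250) + (-0.40)(0.0650) = 0.528375
adj(I−A) = Cᵀ =
  [ 0.5875   0.2500   0.2975]
  [ 0.0250   0.9100   0.2375]
  [ 0.0650   0.2525   0.6175]
(I − A)⁻¹ = adj(I−A) / det(I−A) ≈
  [   1.1119     0.4731     0.5630]
  [   0.0473     1.7223     0.4495]
  [   0.1230     0.4779     1.1687]
First solve x = (I − A)⁻¹ d = adj(I−A)·d / det(I−A); in particular x_S = (0.0250·675 + 0.9100·825 + 0.2375·750) / 0.528375 = 945.75 / 0.528375 ≈ 1789.92193.
Intermediate flow from F to S: z_FS = a_FS · x_S = 0.15 × 945.75 / 0.528375 = 141.8625 / 0.528375 ≈ 268.488.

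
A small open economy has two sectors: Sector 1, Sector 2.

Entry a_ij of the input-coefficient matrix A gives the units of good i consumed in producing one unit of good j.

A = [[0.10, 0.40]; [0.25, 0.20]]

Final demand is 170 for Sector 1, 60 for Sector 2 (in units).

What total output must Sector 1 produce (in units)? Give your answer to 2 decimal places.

x_1 = 258.06

I − A =
  [   0.90    -0.40]
  [  -0.25     0.80]
det(I−A) = (0.90)(0.80) − (-0.40)(-0.25) = 0.6200
adj(I−A) = [[0.80, 0.40], [0.25, 0.90]]
(I − A)⁻¹ = adj(I−A) / det(I−A) ≈
  [   1.2903     0.6452]
  [   0.4032     1.4516]
x = (I − A)⁻¹ d = adj(I−A)·d / det(I−A), with det(I−A) = 0.6200:
  x_1 = (0.80·170 + 0.40·60) / 0.6200 = 160.00 / 0.6200 ≈ 258.06
  x_2 = (0.25·170 + 0.90·60) / 0.6200 = 96.50 / 0.6200 ≈ 155.65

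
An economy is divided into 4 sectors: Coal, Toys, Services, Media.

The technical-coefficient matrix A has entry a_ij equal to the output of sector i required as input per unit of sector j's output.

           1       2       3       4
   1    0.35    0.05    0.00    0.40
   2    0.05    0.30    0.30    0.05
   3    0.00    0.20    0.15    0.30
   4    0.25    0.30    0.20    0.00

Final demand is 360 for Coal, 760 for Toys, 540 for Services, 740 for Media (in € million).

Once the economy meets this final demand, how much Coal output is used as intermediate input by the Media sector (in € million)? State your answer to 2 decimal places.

z_14 = 947.56

I − A =
  [   0.65    -0.05     0.00    -0.40]
  [  -0.05     0.70    -0.30    -0.05]
  [   0.00    -0.20     0.85    -0.30]
  [  -0.25    -0.30    -0.20     1.00]
Compute the cofactors C_ij = (−1)^(i+j)·(3×3 minor ij) of I−A; the adjugate is their transpose:
adj(I−A) = Cᵀ =
  [ 0.451250   0.157500   0.107500   0.220625]
  [ 0.072625   0.428500   0.175500   0.103125]
  [ 0.069500   0.172250   0.366125   0.146250]
  [ 0.148500   0.202375   0.152750   0.345625]
det(I−A) = Σ_j (I−A)_1j·C_1j = (0.65)(0.451250) + (-0.05)(0.072625) + (0.00)(0.069500) + (-0.40)(0.148500) = 0.23028125
(I − A)⁻¹ = adj(I−A) / det(I−A) ≈
  [   1.9596     0.6839     0.4668     0.9581]
  [   0.3154     1.8608     0.7621     0.4478]
  [   0.3018     0.7480     1.5899     0.6351]
  [   0.6449     0.8788     0.6633     1.5009]
First solve x = (I − A)⁻¹ d = adj(I−A)·d / det(I−A); in particular x_4 = (0.148500·360 + 0.202375·760 + 0.152750·540 + 0.345625·740) / 0.23028125 = 545.5125 / 0.23028125 ≈ 2368.8967.
Intermediate flow from 1 to 4: z_14 = a_14 · x_4 = 0.40 × 545.5125 / 0.23028125 = 218.205 / 0.23028125 ≈ 947.56.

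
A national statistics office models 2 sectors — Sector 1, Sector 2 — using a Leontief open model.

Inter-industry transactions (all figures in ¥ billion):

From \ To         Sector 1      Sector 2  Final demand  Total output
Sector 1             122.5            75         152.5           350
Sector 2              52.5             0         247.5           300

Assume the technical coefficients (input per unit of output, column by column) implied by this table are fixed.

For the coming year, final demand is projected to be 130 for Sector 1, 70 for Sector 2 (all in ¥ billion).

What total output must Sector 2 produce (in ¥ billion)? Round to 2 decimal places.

x_2 = 106.12

Technical coefficients a_ij = z_ij / X_j:
  a_11 = 122.5/350 = 0.35, a_21 = 52.5/350 = 0.15
  a_12 = 75/300 = 0.25, a_22 = 0/300 = 0.00
I − A =
  [   0.65    -0.25]
  [  -0.15     1.00]
det(I−A) = (0.65)(1.00) − (-0.25)(-0.15) = 0.6125
adj(I−A) = [[1.00, 0.25], [0.15, 0.65]]
(I − A)⁻¹ = adj(I−A) / det(I−A) ≈
  [   1.6327     0.4082]
  [   0.2449     1.0612]
x = (I − A)⁻¹ d = adj(I−A)·d / det(I−A), with det(I−A) = 0.6125:
  x_1 = (1.00·130 + 0.25·70) / 0.6125 = 147.50 / 0.6125 ≈ 240.82
  x_2 = (0.15·130 + 0.65·70) / 0.6125 = 65.00 / 0.6125 ≈ 106.12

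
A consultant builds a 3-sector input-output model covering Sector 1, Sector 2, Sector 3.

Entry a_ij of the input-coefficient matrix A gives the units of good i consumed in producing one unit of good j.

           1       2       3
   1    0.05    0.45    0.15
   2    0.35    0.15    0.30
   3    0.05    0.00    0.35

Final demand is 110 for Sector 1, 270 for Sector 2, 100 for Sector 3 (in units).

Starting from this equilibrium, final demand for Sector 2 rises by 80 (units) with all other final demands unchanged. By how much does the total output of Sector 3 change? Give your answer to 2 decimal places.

Δx_3 = 4.40

I − A =
  [   0.95    -0.45    -0.15]
  [  -0.35     0.85    -0.30]
  [  -0.05     0.00     0.65]
Cofactors of I−A, C_ij = (−1)^(i+j)·(minor ij) (rows/columns in the sector order above):
  C_11 = (0.85)(0.65) − (-0.30)(0.00) = 0.5525
  C_12 = −[(-0.35)(0.65) − (-0.30)(-0.05)] = 0.2425
  C_13 = (-0.35)(0.00) − (0.85)(-0.05) = 0.0425
  C_21 = −[(-0.45)(0.65) − (-0.15)(0.00)] = 0.2925
  C_22 = (0.95)(0.65) − (-0.15)(-0.05) = 0.6100
  C_23 = −[(0.95)(0.00) − (-0.45)(-0.05)] = 0.0225
  C_31 = (-0.45)(-0.30) − (-0.15)(0.85) = 0.2625
  C_32 = −[(0.95)(-0.30) − (-0.15)(-0.35)] = 0.3375
  C_33 = (0.95)(0.85) − (-0.45)(-0.35) = 0.6500
det(I−A) = Σ_j (I−A)_1j·C_1j = (0.95)(0.5525) + (-0.45)(0.2425) + (-0.15)(0.0425) = 0.409375
adj(I−A) = Cᵀ =
  [ 0.5525   0.2925   0.2625]
  [ 0.2425   0.6100   0.3375]
  [ 0.0425   0.0225   0.6500]
(I − A)⁻¹ = adj(I−A) / det(I−A) ≈
  [   1.3496     0.7145     0.6412]
  [   0.5924     1.4901     0.8244]
  [   0.1038     0.0550     1.5878]
Δx = (I − A)⁻¹ Δd with Δd having +80 in the Sector 2 component and 0 elsewhere.
So Δx_3 = L_32 · (+80), where L_32 = adj(I−A)_32 / det(I−A) = 0.0225 / 0.409375.
Δx_3 = 0.0225 × (+80) / 0.409375 = 1.80 / 0.409375 ≈ 4.40.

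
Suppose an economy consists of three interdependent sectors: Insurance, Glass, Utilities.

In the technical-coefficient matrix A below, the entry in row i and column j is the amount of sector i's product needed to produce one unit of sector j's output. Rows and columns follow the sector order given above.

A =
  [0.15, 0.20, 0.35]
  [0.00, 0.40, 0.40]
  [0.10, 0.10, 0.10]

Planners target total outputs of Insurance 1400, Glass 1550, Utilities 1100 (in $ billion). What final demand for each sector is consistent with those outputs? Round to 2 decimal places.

I − A =
  [   0.85    -0.20    -0.35]
  [   0.00     0.60    -0.40]
  [  -0.10    -0.10     0.90]
d = (I − A) x:
  d_1 = (+0.85)·1400 + (-0.20)·1550 + (-0.35)·1100 = 495.00
  d_2 = (+0.00)·1400 + (+0.60)·1550 + (-0.40)·1100 = 490.00
  d_3 = (-0.10)·1400 + (-0.10)·1550 + (+0.90)·1100 = 695.00

d_1 = 495.00, d_2 = 490.00, d_3 = 695.00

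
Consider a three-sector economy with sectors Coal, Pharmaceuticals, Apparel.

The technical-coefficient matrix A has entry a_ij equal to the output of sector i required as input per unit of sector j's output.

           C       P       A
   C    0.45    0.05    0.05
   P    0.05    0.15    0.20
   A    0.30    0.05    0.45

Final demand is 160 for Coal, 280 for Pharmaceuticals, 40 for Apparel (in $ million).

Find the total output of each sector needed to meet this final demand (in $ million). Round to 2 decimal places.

x_C = 357.12, x_P = 422.40, x_A = 305.92

I − A =
  [   0.55    -0.05    -0.05]
  [  -0.05     0.85    -0.20]
  [  -0.30    -0.05     0.55]
Cofactors of I−A, C_ij = (−1)^(i+j)·(minor ij) (rows/columns in the sector order above):
  C_11 = (0.85)(0.55) − (-0.20)(-0.05) = 0.4575
  C_12 = −[(-0.05)(0.55) − (-0.20)(-0.30)] = 0.0875
  C_13 = (-0.05)(-0.05) − (0.85)(-0.30) = 0.2575
  C_21 = −[(-0.05)(0.55) − (-0.05)(-0.05)] = 0.0300
  C_22 = (0.55)(0.55) − (-0.05)(-0.30) = 0.2875
  C_23 = −[(0.55)(-0.05) − (-0.05)(-0.30)] = 0.0425
  C_31 = (-0.05)(-0.20) − (-0.05)(0.85) = 0.0525
  C_32 = −[(0.55)(-0.20) − (-0.05)(-0.05)] = 0.1125
  C_33 = (0.55)(0.85) − (-0.05)(-0.05) = 0.4650
det(I−A) = Σ_j (I−A)_1j·C_1j = (0.55)(0.4575) + (-0.05)(0.0875) + (-0.05)(0.2575) = 0.234375
adj(I−A) = Cᵀ =
  [ 0.4575   0.0300   0.0525]
  [ 0.0875   0.2875   0.1125]
  [ 0.2575   0.0425   0.4650]
(I − A)⁻¹ = adj(I−A) / det(I−A) ≈
  [   1.9520     0.1280     0.2240]
  [   0.3733     1.2267     0.4800]
  [   1.0987     0.1813     1.9840]
x = (I − A)⁻¹ d = adj(I−A)·d / det(I−A), with det(I−A) = 0.234375:
  x_C = (0.4575·160 + 0.0300·280 + 0.0525·40) / 0.234375 = 83.70 / 0.234375 = 357.12
  x_P = (0.0875·160 + 0.2875·280 + 0.1125·40) / 0.234375 = 99.00 / 0.234375 = 422.40
  x_A = (0.2575·160 + 0.0425·280 + 0.4650·40) / 0.234375 = 71.70 / 0.234375 = 305.92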